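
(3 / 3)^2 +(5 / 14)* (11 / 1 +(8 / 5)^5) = 75893 / 8750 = 8.67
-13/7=-1.86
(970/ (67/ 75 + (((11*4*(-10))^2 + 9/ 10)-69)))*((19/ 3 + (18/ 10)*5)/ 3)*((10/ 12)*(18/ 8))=1394375/ 29029919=0.05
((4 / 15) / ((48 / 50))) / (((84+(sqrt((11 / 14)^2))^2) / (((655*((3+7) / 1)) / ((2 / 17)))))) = 182.77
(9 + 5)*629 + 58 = 8864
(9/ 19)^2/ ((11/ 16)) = 1296/ 3971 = 0.33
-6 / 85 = -0.07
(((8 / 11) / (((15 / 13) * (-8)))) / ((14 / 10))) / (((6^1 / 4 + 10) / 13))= -338 / 5313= -0.06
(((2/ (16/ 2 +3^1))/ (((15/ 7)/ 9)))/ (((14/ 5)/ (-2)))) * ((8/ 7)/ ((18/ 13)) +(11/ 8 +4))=-3125/ 924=-3.38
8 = 8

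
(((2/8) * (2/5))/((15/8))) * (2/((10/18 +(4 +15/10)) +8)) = 48/6325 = 0.01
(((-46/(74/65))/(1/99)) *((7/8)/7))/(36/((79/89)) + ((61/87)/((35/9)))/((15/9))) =-6593211625/536209624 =-12.30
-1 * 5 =-5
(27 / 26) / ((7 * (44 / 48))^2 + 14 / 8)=0.02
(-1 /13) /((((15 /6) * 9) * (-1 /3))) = 0.01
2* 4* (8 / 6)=32 / 3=10.67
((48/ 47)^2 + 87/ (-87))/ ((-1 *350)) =-19/ 154630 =-0.00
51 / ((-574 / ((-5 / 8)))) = 255 / 4592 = 0.06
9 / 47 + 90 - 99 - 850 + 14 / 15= -604802 / 705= -857.88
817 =817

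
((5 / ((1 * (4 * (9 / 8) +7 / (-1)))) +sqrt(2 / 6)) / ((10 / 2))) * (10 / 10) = -2 / 5 +sqrt(3) / 15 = -0.28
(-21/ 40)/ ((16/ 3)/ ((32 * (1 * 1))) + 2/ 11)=-693/ 460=-1.51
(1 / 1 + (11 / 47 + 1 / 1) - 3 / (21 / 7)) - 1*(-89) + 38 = 6027 / 47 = 128.23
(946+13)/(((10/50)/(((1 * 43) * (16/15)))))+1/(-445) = 293607437/1335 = 219930.66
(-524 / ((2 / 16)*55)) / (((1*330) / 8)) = -16768 / 9075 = -1.85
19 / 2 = 9.50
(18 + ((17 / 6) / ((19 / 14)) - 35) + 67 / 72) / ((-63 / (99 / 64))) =210397 / 612864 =0.34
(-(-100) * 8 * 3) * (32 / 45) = 5120 / 3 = 1706.67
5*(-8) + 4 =-36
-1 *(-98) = 98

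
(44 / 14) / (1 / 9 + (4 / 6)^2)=5.66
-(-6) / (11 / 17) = 102 / 11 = 9.27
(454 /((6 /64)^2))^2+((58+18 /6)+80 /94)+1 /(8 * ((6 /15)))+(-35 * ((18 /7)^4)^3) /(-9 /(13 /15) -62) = 302415544704355840583010937 /113336793902008656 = 2668290978.53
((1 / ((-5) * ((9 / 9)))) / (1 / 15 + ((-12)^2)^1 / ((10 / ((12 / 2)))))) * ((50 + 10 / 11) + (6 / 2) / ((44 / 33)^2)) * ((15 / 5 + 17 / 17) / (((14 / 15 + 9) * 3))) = -138855 / 8503132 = -0.02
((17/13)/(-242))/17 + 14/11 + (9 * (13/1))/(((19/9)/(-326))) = -1079876531/59774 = -18065.99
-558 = -558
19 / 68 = 0.28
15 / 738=5 / 246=0.02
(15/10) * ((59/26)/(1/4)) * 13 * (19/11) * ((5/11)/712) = 16815/86152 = 0.20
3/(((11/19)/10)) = 570/11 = 51.82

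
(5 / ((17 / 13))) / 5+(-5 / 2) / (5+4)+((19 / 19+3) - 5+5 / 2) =304 / 153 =1.99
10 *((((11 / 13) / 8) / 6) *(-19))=-1045 / 312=-3.35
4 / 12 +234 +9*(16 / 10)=3731 / 15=248.73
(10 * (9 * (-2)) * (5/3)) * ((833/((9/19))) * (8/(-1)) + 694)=12037000/3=4012333.33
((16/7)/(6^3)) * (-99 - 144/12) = -74/63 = -1.17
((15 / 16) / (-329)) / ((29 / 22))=-165 / 76328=-0.00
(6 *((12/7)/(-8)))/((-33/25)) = 75/77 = 0.97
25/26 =0.96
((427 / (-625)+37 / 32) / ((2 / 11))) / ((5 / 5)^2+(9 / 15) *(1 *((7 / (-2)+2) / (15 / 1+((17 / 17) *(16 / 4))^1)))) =1977349 / 724000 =2.73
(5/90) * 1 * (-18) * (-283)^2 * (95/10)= -1521691/2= -760845.50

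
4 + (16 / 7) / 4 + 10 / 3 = 166 / 21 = 7.90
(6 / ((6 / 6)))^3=216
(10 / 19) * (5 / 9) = 50 / 171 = 0.29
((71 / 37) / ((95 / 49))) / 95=3479 / 333925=0.01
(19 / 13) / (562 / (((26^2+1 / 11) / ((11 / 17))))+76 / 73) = 175357023 / 189445750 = 0.93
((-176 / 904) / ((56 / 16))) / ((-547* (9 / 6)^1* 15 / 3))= 88 / 6490155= 0.00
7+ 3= 10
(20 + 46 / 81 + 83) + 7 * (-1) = 96.57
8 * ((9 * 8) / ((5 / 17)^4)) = 48108096 / 625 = 76972.95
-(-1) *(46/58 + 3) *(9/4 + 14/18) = 5995/522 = 11.48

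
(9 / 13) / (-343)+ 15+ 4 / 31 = 2090992 / 138229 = 15.13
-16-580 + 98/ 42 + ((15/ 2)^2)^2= 123379/ 48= 2570.40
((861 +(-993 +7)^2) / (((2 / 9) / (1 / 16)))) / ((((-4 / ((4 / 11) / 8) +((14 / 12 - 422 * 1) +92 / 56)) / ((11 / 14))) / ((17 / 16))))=-4912964793 / 10906624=-450.46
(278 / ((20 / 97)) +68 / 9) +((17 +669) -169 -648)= 1224.86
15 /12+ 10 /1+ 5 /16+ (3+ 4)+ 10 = 457 /16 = 28.56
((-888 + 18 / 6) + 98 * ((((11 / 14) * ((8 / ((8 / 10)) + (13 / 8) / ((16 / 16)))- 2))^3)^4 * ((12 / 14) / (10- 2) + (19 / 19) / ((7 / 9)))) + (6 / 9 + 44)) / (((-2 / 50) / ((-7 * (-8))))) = -1411712935511766414448927289725 / 211106232532992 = -6687215808709682.65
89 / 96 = 0.93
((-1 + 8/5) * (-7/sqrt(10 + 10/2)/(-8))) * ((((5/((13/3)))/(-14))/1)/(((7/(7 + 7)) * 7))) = -3 * sqrt(15)/3640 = -0.00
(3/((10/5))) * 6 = 9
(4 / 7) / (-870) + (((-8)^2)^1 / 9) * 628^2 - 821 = 25611684799 / 9135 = 2803687.44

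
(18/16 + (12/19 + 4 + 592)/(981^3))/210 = 1481074411/276467068080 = 0.01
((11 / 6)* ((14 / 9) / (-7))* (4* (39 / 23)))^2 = 327184 / 42849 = 7.64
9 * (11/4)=99/4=24.75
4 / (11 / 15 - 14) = -60 / 199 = -0.30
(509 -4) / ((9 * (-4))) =-505 / 36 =-14.03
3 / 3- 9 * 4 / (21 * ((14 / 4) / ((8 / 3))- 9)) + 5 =1786 / 287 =6.22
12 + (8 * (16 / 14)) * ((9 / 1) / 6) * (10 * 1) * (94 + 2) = 92244 / 7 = 13177.71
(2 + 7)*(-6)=-54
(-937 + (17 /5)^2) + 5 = -23011 /25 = -920.44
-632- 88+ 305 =-415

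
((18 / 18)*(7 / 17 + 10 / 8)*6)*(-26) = -4407 / 17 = -259.24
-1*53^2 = -2809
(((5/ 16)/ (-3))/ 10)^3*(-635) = 635/ 884736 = 0.00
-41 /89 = -0.46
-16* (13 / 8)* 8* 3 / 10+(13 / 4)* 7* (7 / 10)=-1859 / 40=-46.48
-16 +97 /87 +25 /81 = -34240 /2349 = -14.58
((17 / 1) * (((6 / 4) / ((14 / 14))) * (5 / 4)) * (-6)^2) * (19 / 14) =1557.32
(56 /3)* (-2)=-112 /3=-37.33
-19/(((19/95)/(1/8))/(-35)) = 3325/8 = 415.62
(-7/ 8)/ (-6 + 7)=-7/ 8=-0.88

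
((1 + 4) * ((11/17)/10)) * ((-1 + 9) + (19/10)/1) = 1089/340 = 3.20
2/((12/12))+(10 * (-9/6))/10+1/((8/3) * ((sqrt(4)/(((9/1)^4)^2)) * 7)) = 1153037.67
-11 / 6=-1.83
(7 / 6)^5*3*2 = 16807 / 1296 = 12.97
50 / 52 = 25 / 26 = 0.96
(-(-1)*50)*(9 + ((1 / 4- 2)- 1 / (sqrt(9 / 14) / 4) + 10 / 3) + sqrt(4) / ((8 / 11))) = 2000 / 3- 200*sqrt(14) / 3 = 417.22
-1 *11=-11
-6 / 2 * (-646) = 1938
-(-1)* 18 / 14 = 1.29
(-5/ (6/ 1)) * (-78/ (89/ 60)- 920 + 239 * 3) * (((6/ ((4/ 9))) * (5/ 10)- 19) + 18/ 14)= -34916645/ 14952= -2335.25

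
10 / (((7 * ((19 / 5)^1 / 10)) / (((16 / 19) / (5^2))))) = 320 / 2527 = 0.13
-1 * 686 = -686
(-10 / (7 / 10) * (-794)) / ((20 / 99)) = 393030 / 7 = 56147.14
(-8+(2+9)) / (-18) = -1 / 6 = -0.17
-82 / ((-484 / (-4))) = -82 / 121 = -0.68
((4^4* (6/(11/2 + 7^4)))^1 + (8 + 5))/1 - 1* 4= 46389/4813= 9.64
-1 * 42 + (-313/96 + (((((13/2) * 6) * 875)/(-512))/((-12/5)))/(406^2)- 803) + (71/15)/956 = -48885320298433/57630433280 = -848.26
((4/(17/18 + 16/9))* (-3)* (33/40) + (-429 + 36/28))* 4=-422724/245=-1725.40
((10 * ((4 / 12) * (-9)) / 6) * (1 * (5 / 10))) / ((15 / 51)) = -17 / 2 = -8.50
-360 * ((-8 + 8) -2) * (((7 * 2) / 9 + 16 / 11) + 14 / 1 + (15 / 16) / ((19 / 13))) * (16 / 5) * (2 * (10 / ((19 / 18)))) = 3059948160 / 3971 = 770573.70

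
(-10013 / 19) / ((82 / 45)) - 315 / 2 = -18315 / 41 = -446.71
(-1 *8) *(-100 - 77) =1416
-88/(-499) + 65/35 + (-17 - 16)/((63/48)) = -80721/3493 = -23.11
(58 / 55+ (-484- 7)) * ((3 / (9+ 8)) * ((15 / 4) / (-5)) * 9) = 2182707 / 3740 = 583.61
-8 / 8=-1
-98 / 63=-14 / 9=-1.56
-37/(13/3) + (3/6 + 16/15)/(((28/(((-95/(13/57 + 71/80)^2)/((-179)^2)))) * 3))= -644247610010833/75452030137939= -8.54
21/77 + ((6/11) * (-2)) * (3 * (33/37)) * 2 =-5.57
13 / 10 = 1.30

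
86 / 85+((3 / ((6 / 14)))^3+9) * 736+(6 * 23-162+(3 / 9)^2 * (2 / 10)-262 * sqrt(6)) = 198172511 / 765-262 * sqrt(6) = 258407.27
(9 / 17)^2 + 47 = 13664 / 289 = 47.28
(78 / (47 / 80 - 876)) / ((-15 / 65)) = 27040 / 70033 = 0.39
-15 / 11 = -1.36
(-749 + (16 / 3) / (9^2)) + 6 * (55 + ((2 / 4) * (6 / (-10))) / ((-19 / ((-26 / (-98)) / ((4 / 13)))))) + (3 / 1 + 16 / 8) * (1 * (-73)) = -3546665917 / 4524660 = -783.85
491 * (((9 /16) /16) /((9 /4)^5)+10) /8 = 16108237 /26244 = 613.79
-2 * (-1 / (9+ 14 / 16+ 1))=16 / 87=0.18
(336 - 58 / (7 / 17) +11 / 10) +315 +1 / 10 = 17897 / 35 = 511.34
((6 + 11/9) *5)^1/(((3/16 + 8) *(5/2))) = 2080/1179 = 1.76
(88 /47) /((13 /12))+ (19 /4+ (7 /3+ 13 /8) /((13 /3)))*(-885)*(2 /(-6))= 628841 /376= 1672.45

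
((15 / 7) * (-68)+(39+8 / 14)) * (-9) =955.29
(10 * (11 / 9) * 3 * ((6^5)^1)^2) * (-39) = -86466631680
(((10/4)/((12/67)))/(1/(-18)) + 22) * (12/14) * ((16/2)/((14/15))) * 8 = -94320/7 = -13474.29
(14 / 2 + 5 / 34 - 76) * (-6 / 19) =7023 / 323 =21.74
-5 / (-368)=5 / 368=0.01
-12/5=-2.40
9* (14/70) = 9/5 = 1.80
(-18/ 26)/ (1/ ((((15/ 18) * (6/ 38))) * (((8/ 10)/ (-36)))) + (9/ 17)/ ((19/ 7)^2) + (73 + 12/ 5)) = 276165/ 106319408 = 0.00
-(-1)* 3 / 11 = 3 / 11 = 0.27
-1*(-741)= 741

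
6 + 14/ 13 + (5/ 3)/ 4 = 1169/ 156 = 7.49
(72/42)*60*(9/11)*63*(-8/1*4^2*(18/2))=-67184640/11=-6107694.55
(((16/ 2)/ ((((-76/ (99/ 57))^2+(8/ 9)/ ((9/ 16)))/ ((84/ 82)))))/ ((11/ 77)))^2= 2075751918009/ 2316317571090769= 0.00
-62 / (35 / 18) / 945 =-124 / 3675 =-0.03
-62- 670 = -732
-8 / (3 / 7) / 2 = -28 / 3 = -9.33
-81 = -81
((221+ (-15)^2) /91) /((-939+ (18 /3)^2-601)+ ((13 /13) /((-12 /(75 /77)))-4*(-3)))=-19624 /5974293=-0.00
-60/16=-15/4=-3.75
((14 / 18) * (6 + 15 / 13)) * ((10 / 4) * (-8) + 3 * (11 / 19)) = -75299 / 741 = -101.62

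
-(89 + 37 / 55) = -89.67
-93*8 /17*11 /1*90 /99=-7440 /17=-437.65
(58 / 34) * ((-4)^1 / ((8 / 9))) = -261 / 34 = -7.68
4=4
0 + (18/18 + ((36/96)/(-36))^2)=9217/9216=1.00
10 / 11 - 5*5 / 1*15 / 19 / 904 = 167635 / 188936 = 0.89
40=40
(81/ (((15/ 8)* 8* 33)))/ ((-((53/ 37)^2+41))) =-0.00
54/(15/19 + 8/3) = 15.62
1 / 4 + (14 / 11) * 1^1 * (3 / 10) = 139 / 220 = 0.63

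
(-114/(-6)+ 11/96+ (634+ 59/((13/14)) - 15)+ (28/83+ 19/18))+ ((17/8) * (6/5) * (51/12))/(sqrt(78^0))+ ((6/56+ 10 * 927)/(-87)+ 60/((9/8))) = 208382144807/315413280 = 660.66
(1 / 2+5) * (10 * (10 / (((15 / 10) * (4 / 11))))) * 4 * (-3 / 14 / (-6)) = 3025 / 21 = 144.05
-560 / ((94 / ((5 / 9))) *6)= -700 / 1269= -0.55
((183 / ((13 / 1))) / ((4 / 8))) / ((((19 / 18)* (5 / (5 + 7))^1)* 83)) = 79056 / 102505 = 0.77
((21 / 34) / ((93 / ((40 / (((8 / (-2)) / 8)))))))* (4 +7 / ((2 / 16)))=-16800 / 527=-31.88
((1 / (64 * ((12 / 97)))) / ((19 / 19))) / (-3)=-0.04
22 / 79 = 0.28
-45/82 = -0.55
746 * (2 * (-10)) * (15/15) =-14920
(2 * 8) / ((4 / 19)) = 76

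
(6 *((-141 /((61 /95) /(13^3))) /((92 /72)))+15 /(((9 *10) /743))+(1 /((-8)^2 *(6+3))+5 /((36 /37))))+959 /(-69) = -203401636429 /89792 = -2265253.43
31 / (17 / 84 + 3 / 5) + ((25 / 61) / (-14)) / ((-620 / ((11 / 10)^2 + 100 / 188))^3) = 11005188573127789480983411 / 284850118977092480000000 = 38.64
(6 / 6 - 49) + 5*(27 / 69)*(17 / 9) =-1019 / 23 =-44.30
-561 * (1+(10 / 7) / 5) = -5049 / 7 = -721.29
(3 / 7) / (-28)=-3 / 196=-0.02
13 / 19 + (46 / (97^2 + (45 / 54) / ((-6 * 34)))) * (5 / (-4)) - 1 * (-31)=6931662602 / 218815609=31.68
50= 50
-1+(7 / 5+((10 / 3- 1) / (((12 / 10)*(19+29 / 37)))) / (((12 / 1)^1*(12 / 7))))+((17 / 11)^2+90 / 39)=76118741089 / 14922610560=5.10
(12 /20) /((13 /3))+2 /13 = 19 /65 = 0.29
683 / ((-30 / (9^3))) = -165969 / 10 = -16596.90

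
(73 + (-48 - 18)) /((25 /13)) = 91 /25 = 3.64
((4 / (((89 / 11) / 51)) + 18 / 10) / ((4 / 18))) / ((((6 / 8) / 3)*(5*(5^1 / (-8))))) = -1731024 / 11125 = -155.60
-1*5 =-5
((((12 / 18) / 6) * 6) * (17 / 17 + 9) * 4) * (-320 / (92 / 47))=-300800 / 69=-4359.42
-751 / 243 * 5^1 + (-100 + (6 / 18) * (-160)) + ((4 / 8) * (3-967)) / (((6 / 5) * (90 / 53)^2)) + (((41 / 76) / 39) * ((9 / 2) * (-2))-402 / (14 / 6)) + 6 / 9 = -479.82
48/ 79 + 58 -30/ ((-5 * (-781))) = 3615556/ 61699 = 58.60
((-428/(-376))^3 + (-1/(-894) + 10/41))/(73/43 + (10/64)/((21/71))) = 31522045017652/40795897008947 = 0.77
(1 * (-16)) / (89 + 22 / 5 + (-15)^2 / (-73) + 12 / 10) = -1460 / 8351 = -0.17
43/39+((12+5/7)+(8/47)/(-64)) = 13.81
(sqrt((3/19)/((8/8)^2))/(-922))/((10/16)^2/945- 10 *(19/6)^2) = 6048 *sqrt(57)/10624272845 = 0.00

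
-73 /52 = -1.40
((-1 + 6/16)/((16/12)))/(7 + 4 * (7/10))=-75/1568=-0.05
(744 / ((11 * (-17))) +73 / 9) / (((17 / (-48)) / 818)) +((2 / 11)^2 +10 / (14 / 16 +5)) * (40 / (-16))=-47082368570 / 4930629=-9548.96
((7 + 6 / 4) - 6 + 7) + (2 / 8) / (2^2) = 153 / 16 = 9.56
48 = 48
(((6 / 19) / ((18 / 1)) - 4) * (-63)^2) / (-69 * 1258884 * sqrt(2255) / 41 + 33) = 0.00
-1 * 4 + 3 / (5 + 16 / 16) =-7 / 2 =-3.50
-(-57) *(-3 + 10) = 399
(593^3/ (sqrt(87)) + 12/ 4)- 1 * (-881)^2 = -776158 + 208527857 * sqrt(87)/ 87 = 21580374.94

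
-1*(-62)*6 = 372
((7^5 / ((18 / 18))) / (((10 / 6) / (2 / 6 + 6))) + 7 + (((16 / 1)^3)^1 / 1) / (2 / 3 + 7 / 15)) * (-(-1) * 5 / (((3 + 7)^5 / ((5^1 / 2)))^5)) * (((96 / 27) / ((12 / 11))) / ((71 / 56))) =6134821 / 724200000000000000000000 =0.00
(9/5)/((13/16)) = 144/65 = 2.22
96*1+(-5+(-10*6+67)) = 98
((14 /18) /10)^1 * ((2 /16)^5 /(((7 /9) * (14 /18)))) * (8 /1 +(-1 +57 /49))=45 /1404928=0.00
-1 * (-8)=8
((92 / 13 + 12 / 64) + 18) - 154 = -26777 / 208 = -128.74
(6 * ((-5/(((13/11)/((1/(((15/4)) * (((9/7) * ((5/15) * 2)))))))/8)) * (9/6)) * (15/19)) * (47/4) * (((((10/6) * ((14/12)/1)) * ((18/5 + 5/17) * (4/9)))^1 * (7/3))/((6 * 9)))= -1173931220/9183213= -127.83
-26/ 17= -1.53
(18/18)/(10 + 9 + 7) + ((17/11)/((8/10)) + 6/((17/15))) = 70639/9724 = 7.26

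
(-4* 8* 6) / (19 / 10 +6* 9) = -1920 / 559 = -3.43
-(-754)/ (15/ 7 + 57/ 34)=179452/ 909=197.42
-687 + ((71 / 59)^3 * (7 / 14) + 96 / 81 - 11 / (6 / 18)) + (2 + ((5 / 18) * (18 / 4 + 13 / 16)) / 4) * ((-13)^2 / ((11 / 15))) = -1343033669513 / 7807688064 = -172.01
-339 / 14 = -24.21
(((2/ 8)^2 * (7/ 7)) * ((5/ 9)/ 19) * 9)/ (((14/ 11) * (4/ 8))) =55/ 2128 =0.03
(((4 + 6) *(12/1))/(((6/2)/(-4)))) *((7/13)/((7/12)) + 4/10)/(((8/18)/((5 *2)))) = -4763.08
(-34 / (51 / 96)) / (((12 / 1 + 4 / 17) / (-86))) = 5848 / 13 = 449.85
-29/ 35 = -0.83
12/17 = 0.71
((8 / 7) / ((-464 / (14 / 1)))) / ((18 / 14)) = -7 / 261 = -0.03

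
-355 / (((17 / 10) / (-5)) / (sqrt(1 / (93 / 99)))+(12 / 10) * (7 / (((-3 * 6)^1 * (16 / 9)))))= -492030000 / 209551+19312000 * sqrt(1023) / 209551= 599.63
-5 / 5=-1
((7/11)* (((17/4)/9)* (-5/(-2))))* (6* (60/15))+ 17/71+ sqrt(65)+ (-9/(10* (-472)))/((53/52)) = sqrt(65)+ 2677361371/146531220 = 26.33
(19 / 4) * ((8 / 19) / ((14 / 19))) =19 / 7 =2.71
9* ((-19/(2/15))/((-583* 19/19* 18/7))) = 1995/2332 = 0.86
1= 1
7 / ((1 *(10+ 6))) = 7 / 16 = 0.44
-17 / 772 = -0.02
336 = 336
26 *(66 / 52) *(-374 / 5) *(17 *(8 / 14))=-839256 / 35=-23978.74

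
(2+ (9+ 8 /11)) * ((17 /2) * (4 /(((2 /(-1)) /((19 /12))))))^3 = -1449025481 /6336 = -228697.20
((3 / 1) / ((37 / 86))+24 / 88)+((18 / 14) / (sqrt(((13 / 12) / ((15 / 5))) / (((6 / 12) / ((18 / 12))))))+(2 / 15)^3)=18*sqrt(39) / 91+9956131 / 1373625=8.48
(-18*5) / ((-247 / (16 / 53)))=1440 / 13091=0.11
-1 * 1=-1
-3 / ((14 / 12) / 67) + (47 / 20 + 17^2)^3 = 1384937161981 / 56000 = 24731020.75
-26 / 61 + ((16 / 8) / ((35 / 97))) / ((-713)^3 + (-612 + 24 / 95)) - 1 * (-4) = 52546943512260 / 14703502605337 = 3.57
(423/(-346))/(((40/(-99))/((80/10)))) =41877/1730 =24.21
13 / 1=13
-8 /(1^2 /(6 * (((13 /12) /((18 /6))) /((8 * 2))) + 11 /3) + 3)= -2920 /1191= -2.45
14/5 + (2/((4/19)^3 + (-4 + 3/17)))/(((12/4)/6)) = 3894398/2223735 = 1.75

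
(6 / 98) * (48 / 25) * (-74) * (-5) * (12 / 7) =127872 / 1715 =74.56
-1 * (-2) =2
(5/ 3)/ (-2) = -0.83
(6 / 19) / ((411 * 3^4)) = 2 / 210843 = 0.00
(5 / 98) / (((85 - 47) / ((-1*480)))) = -600 / 931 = -0.64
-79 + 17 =-62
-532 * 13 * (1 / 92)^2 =-1729 / 2116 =-0.82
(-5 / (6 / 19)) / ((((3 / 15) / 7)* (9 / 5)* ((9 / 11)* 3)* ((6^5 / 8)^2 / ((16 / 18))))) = -182875 / 1549681956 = -0.00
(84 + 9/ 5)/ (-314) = -429/ 1570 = -0.27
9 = 9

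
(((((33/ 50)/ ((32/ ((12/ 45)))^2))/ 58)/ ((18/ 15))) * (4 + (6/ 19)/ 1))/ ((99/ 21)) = 287/ 476064000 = 0.00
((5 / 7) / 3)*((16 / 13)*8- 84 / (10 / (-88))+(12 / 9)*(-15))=15796 / 91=173.58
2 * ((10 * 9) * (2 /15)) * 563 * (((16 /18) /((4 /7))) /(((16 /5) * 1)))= 6568.33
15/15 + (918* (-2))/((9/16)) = -3263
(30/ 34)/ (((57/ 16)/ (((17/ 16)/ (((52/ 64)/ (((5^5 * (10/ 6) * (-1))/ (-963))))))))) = 1250000/ 713583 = 1.75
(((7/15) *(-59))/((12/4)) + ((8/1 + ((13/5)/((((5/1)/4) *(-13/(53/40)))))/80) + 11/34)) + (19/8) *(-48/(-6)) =55517891/3060000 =18.14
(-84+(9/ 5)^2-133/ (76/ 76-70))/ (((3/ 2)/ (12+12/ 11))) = -4351552/ 6325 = -687.99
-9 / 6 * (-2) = 3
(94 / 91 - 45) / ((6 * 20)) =-4001 / 10920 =-0.37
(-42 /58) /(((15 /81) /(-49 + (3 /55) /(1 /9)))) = 52164 /275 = 189.69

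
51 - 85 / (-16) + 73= 2069 / 16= 129.31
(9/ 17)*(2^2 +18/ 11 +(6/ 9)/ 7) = 3972/ 1309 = 3.03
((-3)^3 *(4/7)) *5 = -540/7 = -77.14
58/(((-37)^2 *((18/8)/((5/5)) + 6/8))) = 58/4107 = 0.01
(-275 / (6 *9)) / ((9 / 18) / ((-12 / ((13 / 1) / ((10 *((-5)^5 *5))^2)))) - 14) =26855468750000 / 73828125000117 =0.36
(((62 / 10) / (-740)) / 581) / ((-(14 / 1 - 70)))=-31 / 120383200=-0.00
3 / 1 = 3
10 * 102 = 1020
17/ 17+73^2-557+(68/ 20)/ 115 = 2744492/ 575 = 4773.03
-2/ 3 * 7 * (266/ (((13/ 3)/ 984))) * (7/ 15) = -8550304/ 65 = -131543.14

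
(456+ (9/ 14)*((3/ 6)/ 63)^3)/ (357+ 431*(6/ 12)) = 1418933377/ 1781445960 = 0.80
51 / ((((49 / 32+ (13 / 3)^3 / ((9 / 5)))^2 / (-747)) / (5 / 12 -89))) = 204058786768128 / 132079184329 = 1544.97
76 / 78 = 38 / 39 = 0.97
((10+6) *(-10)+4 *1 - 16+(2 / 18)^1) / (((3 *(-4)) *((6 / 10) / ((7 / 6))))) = 54145 / 1944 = 27.85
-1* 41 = -41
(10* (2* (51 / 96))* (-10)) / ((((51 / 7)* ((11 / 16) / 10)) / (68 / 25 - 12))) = 64960 / 33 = 1968.48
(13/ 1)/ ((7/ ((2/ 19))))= 26/ 133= 0.20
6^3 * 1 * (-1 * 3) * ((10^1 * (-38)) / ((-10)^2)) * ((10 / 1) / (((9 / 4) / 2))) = 21888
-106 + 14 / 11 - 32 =-1504 / 11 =-136.73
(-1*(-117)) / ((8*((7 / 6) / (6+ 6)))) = 1053 / 7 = 150.43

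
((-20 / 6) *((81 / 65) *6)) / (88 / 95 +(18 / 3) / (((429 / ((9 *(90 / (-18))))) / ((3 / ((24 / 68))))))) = 5.63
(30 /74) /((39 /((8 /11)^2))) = 320 /58201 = 0.01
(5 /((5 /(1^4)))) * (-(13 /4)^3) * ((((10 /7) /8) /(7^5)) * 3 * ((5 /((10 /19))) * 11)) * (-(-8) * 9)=-8.23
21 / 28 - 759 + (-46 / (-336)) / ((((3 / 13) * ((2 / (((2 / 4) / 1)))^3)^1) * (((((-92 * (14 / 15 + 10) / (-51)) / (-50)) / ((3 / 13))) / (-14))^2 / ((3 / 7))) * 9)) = -3121938216621 / 4117454848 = -758.22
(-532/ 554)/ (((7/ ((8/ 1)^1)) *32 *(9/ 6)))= -19/ 831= -0.02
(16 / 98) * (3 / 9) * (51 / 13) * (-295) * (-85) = 5353.53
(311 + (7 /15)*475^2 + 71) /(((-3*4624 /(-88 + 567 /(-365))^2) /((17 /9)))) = -115398.06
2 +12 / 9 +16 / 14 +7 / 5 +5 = 1142 / 105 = 10.88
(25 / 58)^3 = 15625 / 195112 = 0.08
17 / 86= 0.20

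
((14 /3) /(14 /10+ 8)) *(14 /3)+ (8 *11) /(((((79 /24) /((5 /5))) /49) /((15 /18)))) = 36556940 /33417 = 1093.96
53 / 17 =3.12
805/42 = 115/6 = 19.17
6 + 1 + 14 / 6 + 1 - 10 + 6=19 / 3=6.33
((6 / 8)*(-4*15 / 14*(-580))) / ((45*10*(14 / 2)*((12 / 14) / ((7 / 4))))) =29 / 24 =1.21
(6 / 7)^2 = 0.73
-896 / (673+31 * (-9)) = -448 / 197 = -2.27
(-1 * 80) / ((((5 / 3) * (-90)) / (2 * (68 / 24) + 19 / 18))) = 484 / 135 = 3.59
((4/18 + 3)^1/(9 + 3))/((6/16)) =58/81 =0.72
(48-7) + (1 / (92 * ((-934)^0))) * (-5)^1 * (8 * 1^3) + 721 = 17516 / 23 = 761.57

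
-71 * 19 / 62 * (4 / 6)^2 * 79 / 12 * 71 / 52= -86.92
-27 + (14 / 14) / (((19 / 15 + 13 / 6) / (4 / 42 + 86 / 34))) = -321569 / 12257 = -26.24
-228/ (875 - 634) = -228/ 241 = -0.95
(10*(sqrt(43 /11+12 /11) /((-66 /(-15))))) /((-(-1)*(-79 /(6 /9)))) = -0.04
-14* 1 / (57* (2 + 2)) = -7 / 114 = -0.06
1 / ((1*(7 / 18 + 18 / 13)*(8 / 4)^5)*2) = 117 / 13280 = 0.01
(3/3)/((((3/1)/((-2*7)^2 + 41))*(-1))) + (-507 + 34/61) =-35712/61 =-585.44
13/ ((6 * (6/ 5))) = 65/ 36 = 1.81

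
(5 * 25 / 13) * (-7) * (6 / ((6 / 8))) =-7000 / 13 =-538.46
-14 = -14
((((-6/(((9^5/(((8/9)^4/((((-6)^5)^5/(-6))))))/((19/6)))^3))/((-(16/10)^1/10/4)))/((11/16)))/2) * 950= 81450625/2228092115708394511798556730930191153499408963738084246076407885871448064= 0.00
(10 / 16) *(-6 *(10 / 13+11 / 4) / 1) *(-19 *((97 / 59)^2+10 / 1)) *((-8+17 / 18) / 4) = -32543636335 / 5792384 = -5618.35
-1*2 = -2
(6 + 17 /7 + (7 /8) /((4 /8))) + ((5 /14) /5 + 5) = 61 /4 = 15.25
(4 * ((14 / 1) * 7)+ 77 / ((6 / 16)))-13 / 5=594.73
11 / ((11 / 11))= 11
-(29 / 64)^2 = -841 / 4096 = -0.21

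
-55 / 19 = -2.89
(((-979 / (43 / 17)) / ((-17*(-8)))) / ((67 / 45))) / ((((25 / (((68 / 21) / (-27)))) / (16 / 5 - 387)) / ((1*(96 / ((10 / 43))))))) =-255503336 / 175875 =-1452.76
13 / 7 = 1.86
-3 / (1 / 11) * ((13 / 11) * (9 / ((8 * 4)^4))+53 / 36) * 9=-458493015 / 1048576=-437.25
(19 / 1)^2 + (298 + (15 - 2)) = 672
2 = 2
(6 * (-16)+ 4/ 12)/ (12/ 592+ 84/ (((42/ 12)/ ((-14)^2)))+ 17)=-42476/ 2096133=-0.02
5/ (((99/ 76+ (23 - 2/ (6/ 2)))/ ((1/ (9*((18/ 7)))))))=1330/ 145503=0.01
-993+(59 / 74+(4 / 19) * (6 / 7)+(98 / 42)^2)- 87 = -95095375 / 88578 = -1073.58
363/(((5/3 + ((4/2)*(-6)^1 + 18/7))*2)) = -7623/326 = -23.38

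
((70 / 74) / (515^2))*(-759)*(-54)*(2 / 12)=47817 / 1962665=0.02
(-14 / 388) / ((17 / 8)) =-28 / 1649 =-0.02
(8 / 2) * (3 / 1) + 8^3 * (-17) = -8692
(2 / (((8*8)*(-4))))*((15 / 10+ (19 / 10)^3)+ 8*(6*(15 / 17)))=-862103 / 2176000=-0.40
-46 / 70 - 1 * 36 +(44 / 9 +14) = -5597 / 315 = -17.77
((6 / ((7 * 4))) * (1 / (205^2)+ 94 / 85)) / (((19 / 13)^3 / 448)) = 166638829344 / 4900241075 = 34.01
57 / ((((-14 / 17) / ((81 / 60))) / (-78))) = 1020357 / 140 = 7288.26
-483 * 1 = -483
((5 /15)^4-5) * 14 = -5656 /81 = -69.83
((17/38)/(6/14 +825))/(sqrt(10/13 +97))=119 * sqrt(16523)/279065844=0.00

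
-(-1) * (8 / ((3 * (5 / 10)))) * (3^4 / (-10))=-216 / 5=-43.20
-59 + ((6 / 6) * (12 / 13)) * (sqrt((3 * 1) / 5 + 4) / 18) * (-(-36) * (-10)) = -59 - 48 * sqrt(115) / 13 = -98.60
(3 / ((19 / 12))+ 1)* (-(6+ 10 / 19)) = -6820 / 361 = -18.89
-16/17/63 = -16/1071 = -0.01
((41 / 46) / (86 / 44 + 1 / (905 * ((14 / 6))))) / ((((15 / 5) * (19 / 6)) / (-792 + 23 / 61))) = -37.99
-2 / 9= -0.22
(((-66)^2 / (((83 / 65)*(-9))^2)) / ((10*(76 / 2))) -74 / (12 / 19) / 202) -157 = -74954131271 / 475919676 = -157.49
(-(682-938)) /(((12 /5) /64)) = 20480 /3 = 6826.67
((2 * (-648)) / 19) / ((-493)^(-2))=-314991504 / 19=-16578500.21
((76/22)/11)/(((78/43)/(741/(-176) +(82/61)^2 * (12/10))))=-1820755579/5150757040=-0.35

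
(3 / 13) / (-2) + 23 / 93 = 319 / 2418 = 0.13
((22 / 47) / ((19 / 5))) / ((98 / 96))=5280 / 43757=0.12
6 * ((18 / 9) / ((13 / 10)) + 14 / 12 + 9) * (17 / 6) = 15521 / 78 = 198.99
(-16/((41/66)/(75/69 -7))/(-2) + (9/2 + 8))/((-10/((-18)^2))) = 9723321/4715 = 2062.21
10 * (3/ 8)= 15/ 4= 3.75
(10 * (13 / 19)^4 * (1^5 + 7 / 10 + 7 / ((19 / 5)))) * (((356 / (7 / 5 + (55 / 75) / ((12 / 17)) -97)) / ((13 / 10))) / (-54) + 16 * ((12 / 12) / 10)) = 8115268704712 / 632185216185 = 12.84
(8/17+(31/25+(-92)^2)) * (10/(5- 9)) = -3597927/170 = -21164.28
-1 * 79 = -79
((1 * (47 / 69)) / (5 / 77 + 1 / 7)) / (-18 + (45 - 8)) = 3619 / 20976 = 0.17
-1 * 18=-18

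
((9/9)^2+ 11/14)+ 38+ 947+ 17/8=55379/56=988.91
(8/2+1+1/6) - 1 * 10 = -29/6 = -4.83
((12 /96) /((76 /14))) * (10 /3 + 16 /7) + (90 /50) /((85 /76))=336979 /193800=1.74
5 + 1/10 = 51/10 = 5.10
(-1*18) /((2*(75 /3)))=-9 /25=-0.36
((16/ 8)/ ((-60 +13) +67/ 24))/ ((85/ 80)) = -768/ 18037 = -0.04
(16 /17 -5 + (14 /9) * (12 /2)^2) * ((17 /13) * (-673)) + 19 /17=-10102156 /221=-45711.11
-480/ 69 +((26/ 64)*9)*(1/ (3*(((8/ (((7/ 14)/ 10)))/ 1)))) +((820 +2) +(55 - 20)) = 100102017/ 117760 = 850.05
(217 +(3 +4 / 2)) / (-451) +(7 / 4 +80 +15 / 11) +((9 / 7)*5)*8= 1692783 / 12628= 134.05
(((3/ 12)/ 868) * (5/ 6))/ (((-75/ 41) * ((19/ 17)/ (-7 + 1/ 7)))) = 697/ 865830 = 0.00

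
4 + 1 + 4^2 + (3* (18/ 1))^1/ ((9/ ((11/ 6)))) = 32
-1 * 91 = -91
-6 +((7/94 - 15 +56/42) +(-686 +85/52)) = -5161417/7332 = -703.96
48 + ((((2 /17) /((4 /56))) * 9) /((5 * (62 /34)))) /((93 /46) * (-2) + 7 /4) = 1546656 /32705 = 47.29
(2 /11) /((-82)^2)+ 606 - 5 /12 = 134374103 /221892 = 605.58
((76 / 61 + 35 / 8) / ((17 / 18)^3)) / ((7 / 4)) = 7998588 / 2097851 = 3.81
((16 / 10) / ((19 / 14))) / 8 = 14 / 95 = 0.15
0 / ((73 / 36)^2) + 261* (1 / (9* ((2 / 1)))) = 29 / 2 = 14.50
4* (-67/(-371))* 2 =536/371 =1.44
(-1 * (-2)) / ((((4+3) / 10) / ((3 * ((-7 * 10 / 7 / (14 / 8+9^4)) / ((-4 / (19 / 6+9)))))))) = 7300 / 183757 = 0.04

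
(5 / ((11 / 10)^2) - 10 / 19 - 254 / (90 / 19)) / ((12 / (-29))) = 150058673 / 1241460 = 120.87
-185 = -185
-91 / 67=-1.36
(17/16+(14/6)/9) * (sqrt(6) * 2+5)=571 * sqrt(6)/216+2855/432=13.08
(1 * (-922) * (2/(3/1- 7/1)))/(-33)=-461/33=-13.97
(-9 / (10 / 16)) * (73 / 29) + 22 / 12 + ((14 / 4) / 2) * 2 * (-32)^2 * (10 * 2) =62331659 / 870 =71645.59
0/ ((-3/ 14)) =0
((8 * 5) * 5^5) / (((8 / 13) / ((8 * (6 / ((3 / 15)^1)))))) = 48750000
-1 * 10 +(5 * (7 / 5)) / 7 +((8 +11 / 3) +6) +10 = 56 / 3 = 18.67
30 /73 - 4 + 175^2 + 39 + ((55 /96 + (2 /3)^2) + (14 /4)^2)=30673.68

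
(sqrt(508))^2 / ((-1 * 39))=-508 / 39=-13.03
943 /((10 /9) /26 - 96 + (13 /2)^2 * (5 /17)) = -7502508 /664571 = -11.29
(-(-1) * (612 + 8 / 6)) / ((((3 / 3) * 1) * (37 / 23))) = 42320 / 111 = 381.26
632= 632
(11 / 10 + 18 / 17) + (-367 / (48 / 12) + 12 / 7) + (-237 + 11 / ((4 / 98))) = -131797 / 2380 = -55.38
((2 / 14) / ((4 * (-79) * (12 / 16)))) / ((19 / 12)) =-4 / 10507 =-0.00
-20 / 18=-10 / 9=-1.11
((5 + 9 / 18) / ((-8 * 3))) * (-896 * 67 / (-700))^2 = -3160256 / 1875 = -1685.47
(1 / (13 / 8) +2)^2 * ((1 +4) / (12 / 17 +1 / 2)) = 28.36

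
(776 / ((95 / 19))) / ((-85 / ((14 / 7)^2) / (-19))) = 58976 / 425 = 138.77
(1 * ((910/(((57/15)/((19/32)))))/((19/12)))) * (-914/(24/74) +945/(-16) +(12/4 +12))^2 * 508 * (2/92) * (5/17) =27267568130791625/11410944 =2389597927.29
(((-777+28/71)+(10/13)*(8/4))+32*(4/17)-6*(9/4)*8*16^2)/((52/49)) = -26776.18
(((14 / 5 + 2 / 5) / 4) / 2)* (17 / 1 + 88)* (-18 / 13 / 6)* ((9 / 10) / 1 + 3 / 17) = -11529 / 1105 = -10.43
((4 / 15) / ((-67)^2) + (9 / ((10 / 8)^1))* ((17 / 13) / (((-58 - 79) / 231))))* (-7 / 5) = 533077888 / 23984727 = 22.23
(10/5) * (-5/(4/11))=-55/2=-27.50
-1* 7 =-7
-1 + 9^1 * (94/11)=835/11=75.91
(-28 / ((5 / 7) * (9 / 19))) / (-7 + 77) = -266 / 225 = -1.18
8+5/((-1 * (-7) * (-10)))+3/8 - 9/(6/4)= 129/56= 2.30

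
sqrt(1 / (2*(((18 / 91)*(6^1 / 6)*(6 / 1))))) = sqrt(546) / 36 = 0.65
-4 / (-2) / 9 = 2 / 9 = 0.22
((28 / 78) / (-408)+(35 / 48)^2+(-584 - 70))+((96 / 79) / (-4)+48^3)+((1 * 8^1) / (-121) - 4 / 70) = 18728521600645433 / 170355144960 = 109938.10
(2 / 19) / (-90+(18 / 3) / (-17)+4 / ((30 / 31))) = -255 / 208867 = -0.00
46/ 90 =0.51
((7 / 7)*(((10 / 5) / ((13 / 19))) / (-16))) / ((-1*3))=19 / 312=0.06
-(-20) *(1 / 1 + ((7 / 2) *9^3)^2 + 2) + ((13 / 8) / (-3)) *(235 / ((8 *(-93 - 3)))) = 2399903634415 / 18432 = 130203105.17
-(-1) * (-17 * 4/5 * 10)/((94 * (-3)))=68/141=0.48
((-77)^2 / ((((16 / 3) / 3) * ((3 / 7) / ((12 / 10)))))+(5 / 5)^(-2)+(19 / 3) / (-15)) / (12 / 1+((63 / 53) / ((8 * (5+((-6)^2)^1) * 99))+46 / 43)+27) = 3455510734379 / 14826566385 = 233.06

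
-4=-4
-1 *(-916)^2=-839056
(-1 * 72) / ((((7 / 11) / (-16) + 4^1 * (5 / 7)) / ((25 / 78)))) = -123200 / 15041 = -8.19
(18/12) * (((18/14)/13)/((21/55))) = 495/1274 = 0.39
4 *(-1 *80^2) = -25600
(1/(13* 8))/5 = 1/520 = 0.00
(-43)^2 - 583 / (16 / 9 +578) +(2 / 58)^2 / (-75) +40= 621386826407 / 329125350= 1887.99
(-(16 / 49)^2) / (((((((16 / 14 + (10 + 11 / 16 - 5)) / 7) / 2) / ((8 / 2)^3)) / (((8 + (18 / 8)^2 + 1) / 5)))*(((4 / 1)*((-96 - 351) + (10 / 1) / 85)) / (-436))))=-3571712 / 372253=-9.59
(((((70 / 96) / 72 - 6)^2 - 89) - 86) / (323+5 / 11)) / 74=-0.01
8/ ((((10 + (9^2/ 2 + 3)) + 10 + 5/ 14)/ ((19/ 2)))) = 532/ 447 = 1.19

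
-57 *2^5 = -1824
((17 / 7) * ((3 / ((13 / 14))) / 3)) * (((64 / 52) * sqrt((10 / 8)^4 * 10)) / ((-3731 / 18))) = -15300 * sqrt(10) / 630539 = -0.08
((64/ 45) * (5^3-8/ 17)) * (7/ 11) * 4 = 3793664/ 8415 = 450.82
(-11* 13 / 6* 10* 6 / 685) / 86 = -143 / 5891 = -0.02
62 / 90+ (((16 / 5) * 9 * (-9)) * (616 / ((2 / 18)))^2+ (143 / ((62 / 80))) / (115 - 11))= -11113622679188 / 1395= -7966754608.74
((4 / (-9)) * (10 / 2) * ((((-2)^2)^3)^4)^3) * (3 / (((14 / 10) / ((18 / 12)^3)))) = -531266229322835086540800 / 7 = -75895175617547869505828.57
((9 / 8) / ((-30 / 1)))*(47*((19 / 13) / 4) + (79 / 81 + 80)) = -413401 / 112320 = -3.68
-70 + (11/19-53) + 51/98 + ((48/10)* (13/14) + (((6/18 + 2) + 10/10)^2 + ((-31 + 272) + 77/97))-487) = -2857175477/8127630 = -351.54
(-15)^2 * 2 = 450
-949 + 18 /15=-4739 /5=-947.80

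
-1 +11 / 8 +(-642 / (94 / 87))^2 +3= 6239398275 / 17672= 353066.90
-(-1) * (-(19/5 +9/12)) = -91/20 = -4.55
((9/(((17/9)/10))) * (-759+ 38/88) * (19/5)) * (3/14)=-154101609/5236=-29431.17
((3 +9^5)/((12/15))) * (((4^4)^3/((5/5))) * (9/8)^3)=1763283271680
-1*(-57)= 57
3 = 3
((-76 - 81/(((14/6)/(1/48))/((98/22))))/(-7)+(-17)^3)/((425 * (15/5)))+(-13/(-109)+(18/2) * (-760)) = -6843.73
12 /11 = 1.09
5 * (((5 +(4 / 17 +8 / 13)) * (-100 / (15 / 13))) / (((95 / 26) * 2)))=-112060 / 323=-346.93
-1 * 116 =-116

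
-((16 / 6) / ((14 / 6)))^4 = -1.71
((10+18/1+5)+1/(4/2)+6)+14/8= 165/4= 41.25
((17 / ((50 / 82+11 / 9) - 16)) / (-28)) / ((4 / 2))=0.02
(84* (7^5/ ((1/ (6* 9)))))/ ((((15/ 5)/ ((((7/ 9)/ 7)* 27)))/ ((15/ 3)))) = 381182760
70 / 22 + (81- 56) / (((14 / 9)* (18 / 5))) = 2355 / 308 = 7.65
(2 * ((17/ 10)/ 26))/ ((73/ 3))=51/ 9490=0.01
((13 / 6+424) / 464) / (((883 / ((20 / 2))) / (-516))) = -549755 / 102428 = -5.37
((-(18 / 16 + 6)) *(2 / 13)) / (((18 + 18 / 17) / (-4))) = 323 / 1404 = 0.23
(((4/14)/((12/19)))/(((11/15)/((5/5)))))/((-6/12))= -95/77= -1.23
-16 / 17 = -0.94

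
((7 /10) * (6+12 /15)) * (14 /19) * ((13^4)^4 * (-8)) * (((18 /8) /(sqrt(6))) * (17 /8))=-28268893807929029185203 * sqrt(6) /1900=-36444402853867923023.06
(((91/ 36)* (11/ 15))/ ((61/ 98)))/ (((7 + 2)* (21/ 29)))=203203/ 444690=0.46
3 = 3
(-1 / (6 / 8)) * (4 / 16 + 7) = -9.67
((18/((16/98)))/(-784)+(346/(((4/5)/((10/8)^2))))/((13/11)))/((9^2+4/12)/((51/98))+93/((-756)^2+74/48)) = 998204248319949/272895066669056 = 3.66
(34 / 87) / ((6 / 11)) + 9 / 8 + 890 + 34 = 1933157 / 2088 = 925.84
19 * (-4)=-76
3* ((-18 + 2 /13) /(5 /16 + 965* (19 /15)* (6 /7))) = -77952 /1525927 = -0.05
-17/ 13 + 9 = 100/ 13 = 7.69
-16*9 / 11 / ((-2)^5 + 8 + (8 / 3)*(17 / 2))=108 / 11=9.82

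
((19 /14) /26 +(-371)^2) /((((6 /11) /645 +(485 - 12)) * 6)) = 48.50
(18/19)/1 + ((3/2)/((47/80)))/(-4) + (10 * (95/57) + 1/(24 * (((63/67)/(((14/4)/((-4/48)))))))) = 485905/32148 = 15.11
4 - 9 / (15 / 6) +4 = 22 / 5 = 4.40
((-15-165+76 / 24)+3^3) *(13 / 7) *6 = -11687 / 7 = -1669.57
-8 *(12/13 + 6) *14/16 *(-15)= 9450/13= 726.92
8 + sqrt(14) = 11.74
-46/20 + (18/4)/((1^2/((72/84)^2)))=493/490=1.01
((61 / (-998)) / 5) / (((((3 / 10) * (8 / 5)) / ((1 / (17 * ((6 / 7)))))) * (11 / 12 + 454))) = -2135 / 555704364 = -0.00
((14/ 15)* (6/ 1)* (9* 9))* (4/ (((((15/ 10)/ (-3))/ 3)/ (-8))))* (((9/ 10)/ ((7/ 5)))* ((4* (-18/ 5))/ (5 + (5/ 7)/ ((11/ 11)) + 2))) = -2612736/ 25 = -104509.44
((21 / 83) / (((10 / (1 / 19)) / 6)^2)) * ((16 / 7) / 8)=54 / 749075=0.00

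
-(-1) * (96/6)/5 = 16/5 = 3.20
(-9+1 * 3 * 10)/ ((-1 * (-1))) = 21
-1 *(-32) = 32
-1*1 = -1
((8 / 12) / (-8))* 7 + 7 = 77 / 12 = 6.42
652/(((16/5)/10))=4075/2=2037.50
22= 22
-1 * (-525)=525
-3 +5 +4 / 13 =30 / 13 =2.31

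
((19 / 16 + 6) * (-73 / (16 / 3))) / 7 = -25185 / 1792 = -14.05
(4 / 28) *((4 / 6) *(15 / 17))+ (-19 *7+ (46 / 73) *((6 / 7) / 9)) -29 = -4218128 / 26061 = -161.86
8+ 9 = 17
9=9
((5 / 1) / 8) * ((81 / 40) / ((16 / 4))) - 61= -15535 / 256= -60.68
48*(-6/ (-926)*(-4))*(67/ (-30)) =6432/ 2315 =2.78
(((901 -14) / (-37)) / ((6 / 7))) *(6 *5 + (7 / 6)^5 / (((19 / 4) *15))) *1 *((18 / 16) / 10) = -103305385463 / 1093305600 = -94.49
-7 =-7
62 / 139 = 0.45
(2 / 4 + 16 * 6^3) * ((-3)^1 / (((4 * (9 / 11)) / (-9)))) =228129 / 8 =28516.12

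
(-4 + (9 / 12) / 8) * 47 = -5875 / 32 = -183.59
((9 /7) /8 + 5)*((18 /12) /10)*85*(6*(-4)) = -44217 /28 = -1579.18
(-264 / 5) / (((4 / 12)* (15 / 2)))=-528 / 25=-21.12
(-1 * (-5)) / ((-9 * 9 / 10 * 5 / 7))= -70 / 81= -0.86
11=11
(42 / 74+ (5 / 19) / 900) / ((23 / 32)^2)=18395392 / 16734915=1.10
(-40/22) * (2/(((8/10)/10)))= -500/11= -45.45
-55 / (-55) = 1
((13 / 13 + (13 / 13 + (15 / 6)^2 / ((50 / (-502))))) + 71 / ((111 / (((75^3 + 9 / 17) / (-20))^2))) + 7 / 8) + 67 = 608658403199421 / 2138600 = 284606005.42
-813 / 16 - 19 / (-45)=-50.39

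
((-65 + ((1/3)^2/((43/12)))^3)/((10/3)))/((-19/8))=558138884/67978485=8.21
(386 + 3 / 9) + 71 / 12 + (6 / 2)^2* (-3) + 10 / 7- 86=7859 / 28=280.68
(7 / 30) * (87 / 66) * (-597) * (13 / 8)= -525161 / 1760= -298.39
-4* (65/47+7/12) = -1109/141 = -7.87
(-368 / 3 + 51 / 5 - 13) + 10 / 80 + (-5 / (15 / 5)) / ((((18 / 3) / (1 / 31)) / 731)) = -1471913 / 11160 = -131.89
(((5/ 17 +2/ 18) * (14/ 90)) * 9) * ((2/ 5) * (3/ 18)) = 434/ 11475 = 0.04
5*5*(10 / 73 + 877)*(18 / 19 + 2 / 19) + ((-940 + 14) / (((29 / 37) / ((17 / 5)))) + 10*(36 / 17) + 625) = 67393772909 / 3418955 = 19711.80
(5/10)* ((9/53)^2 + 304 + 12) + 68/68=893343/5618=159.01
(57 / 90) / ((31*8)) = 19 / 7440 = 0.00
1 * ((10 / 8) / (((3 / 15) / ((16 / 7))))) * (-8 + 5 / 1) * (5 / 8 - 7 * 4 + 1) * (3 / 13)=47475 / 182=260.85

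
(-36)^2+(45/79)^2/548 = 4432410153/3420068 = 1296.00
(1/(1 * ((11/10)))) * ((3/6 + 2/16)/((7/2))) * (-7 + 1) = -75/77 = -0.97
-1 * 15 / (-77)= 15 / 77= 0.19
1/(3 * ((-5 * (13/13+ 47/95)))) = -19/426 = -0.04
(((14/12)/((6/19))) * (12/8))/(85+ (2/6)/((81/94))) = 0.06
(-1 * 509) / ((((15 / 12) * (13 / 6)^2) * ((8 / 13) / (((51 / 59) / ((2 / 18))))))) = -4205358 / 3835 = -1096.57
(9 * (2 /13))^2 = 1.92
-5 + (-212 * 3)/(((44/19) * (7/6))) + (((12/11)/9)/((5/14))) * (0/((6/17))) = -18511/77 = -240.40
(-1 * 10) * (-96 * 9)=8640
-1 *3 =-3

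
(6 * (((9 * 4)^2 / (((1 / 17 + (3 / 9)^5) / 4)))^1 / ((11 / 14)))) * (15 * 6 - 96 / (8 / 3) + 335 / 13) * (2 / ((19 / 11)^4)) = 11273406.76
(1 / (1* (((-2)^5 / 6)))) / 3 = -1 / 16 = -0.06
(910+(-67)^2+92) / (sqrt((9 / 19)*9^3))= 5491*sqrt(19) / 81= 295.49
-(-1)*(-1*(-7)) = 7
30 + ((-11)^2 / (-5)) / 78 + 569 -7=230759 / 390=591.69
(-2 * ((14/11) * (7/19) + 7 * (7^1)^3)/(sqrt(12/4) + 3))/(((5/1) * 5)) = -501907/5225 + 501907 * sqrt(3)/15675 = -40.60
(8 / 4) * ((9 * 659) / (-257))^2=70353522 / 66049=1065.17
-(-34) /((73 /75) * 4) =1275 /146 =8.73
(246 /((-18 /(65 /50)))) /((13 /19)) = -779 /30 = -25.97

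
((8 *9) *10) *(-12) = -8640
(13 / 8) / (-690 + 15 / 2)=-1 / 420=-0.00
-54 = -54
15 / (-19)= -15 / 19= -0.79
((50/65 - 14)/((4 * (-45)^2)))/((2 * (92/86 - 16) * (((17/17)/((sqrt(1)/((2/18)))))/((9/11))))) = 1849/4590300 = 0.00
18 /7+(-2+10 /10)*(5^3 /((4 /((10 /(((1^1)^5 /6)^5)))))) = -17009982 /7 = -2429997.43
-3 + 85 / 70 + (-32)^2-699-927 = -8453 / 14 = -603.79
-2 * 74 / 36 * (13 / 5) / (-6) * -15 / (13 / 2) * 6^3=-888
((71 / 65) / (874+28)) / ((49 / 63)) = 639 / 410410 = 0.00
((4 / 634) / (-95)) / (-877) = 2 / 26410855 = 0.00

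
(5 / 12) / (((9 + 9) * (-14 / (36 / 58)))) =-5 / 4872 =-0.00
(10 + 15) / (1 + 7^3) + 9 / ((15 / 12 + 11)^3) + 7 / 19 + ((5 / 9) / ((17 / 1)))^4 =187928909018959643 / 421372323424619784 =0.45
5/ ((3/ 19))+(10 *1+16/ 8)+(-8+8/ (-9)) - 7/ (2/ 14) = -128/ 9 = -14.22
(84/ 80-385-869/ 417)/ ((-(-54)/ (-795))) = 170634719/ 30024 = 5683.28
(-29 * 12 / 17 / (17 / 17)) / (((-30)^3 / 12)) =58 / 6375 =0.01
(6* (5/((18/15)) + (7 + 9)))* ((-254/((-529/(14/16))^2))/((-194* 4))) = 752983/6949011712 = 0.00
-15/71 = -0.21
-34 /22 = -17 /11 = -1.55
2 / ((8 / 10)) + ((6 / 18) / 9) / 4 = 271 / 108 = 2.51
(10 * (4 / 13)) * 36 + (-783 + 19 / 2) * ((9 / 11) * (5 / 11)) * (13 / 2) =-11067975 / 6292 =-1759.06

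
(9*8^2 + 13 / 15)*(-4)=-34612 / 15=-2307.47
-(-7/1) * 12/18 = 14/3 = 4.67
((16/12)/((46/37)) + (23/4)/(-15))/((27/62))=1.58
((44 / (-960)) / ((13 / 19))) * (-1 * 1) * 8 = 209 / 390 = 0.54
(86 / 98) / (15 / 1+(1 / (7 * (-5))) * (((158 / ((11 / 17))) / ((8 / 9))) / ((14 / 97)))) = -18920 / 849039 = -0.02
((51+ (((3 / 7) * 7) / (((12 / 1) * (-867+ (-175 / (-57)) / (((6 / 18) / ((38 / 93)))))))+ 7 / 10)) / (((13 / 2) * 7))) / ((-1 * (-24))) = 83010089 / 1753337040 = 0.05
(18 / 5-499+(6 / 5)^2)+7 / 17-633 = -478783 / 425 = -1126.55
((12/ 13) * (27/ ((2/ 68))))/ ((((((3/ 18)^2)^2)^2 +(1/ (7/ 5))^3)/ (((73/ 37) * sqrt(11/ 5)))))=463287849744384 * sqrt(55)/ 504935384915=6804.50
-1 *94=-94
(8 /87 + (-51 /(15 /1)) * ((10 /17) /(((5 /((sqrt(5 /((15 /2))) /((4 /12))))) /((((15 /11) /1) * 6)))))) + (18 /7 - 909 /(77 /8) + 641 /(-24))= -2116643 /17864 - 36 * sqrt(6) /11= -126.50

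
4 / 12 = 1 / 3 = 0.33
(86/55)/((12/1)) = 43/330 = 0.13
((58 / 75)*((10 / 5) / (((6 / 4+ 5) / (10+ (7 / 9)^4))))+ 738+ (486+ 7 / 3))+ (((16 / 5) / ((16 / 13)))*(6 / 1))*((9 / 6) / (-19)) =149201753098 / 121542525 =1227.57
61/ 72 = 0.85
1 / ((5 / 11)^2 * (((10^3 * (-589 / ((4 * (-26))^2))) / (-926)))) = 151486192 / 1840625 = 82.30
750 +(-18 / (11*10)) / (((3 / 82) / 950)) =-3499.09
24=24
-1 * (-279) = 279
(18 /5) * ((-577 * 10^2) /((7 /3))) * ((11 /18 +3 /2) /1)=-187937.14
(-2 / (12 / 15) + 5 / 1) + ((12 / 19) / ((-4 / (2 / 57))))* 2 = 1797 / 722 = 2.49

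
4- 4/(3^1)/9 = 104/27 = 3.85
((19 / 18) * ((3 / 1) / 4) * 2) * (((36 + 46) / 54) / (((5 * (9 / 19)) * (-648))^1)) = -0.00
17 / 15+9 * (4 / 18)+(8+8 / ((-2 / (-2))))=287 / 15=19.13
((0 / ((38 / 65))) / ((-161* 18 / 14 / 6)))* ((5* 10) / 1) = 0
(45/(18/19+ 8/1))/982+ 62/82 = 1042039/1368908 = 0.76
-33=-33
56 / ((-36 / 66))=-308 / 3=-102.67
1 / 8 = 0.12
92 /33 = 2.79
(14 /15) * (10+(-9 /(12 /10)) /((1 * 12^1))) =35 /4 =8.75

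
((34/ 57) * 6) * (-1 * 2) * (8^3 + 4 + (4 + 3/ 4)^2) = -146489/ 38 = -3854.97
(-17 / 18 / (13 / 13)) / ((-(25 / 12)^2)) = 136 / 625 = 0.22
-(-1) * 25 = 25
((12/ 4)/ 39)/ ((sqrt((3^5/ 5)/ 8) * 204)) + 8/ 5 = sqrt(30)/ 35802 + 8/ 5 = 1.60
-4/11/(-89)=4/979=0.00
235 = 235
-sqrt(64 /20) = -4 * sqrt(5) /5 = -1.79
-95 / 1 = -95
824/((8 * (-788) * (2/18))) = -1.18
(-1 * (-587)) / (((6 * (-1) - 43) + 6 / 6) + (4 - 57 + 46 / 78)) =-22893 / 3916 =-5.85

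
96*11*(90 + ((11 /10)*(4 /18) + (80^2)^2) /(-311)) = -138984574.98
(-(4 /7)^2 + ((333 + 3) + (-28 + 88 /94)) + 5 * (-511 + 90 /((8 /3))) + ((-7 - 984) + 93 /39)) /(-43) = 367202523 /5149508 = 71.31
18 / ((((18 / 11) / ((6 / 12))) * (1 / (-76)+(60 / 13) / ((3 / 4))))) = 5434 / 6067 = 0.90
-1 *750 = -750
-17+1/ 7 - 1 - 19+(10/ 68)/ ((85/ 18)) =-74499/ 2023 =-36.83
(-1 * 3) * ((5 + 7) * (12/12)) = -36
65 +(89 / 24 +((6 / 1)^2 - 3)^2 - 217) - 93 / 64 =180337 / 192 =939.26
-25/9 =-2.78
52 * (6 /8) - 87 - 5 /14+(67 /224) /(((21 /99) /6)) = -31279 /784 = -39.90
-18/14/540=-1/420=-0.00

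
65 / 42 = 1.55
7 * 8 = 56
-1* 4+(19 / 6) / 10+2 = -101 / 60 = -1.68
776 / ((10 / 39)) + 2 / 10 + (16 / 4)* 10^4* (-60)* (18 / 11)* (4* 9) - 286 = -7775849267 / 55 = -141379077.58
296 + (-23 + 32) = 305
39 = 39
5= 5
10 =10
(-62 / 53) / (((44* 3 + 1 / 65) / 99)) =-398970 / 454793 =-0.88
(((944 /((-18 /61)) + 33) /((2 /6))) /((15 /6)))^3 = -1480764376792 /27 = -54843125066.37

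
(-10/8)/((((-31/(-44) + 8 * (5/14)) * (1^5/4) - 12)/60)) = 92400/13687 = 6.75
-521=-521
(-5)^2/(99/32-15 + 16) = 800/131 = 6.11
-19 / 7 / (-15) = 19 / 105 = 0.18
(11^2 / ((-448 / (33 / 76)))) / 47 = -0.00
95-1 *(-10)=105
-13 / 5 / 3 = -13 / 15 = -0.87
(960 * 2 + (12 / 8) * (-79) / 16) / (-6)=-20401 / 64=-318.77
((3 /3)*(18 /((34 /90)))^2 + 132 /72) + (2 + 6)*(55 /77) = 27647813 /12138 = 2277.79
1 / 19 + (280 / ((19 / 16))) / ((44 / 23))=25771 / 209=123.31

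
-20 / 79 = -0.25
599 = 599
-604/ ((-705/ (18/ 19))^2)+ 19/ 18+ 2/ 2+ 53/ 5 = 4541080663/ 358852050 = 12.65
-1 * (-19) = 19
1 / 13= 0.08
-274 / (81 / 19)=-5206 / 81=-64.27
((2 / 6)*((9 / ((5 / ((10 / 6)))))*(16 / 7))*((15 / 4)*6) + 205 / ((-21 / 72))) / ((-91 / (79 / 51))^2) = -9486320 / 50257389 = -0.19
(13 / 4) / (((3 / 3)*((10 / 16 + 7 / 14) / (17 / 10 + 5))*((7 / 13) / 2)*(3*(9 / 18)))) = 45292 / 945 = 47.93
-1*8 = -8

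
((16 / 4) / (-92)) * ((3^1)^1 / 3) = -1 / 23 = -0.04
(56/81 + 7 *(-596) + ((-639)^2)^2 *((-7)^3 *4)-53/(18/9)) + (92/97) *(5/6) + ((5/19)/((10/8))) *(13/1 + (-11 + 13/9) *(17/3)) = -68296412858472135995/298566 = -228748125568457.68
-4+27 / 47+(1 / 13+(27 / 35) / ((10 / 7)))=-85803 / 30550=-2.81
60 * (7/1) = 420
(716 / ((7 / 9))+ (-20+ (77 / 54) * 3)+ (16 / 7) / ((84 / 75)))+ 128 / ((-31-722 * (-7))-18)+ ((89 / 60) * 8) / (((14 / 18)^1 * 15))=2862848119 / 3153150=907.93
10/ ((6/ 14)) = 70/ 3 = 23.33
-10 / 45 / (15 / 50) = -20 / 27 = -0.74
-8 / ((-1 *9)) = 8 / 9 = 0.89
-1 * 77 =-77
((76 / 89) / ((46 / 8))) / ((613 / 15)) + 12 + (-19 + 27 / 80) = -668449463 / 100384880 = -6.66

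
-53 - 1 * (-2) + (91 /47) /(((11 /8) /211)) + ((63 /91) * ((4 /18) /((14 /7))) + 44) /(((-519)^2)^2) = 40005398661518978 /162548165355147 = 246.11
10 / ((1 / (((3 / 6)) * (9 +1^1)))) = 50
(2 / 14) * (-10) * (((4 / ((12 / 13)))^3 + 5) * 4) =-93280 / 189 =-493.54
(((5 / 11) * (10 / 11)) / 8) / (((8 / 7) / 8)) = 175 / 484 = 0.36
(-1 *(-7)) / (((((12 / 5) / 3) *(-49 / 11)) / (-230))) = 6325 / 14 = 451.79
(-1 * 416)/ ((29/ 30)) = -12480/ 29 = -430.34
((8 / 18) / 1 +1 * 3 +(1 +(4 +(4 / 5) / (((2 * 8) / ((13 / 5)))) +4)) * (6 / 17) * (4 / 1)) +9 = 96902 / 3825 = 25.33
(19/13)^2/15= 361/2535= 0.14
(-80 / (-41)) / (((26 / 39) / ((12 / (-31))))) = -1440 / 1271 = -1.13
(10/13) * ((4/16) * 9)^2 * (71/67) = 28755/6968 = 4.13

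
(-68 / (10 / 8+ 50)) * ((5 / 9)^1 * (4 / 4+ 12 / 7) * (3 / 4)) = -1.50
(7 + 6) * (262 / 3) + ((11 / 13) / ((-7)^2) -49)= 2076016 / 1911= 1086.35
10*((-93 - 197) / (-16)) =725 / 4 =181.25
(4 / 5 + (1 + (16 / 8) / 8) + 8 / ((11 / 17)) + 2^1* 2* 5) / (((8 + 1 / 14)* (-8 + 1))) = -0.61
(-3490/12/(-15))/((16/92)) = 111.49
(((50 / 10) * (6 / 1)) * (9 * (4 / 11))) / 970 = 0.10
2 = 2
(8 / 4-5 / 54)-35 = -1787 / 54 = -33.09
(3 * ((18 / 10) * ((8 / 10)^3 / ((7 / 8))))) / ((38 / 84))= 82944 / 11875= 6.98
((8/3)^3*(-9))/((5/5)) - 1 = -515/3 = -171.67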